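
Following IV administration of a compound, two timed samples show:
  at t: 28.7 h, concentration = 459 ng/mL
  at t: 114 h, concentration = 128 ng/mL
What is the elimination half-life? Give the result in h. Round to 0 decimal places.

k = ln(C₁/C₂) / (t₂ − t₁) = ln(459/128) / (114 − 28.7)
  = 1.277 / 85.30 = 0.01497 h⁻¹
t½ = ln2 / k = 0.693147 / 0.01497 = 46.30 h

46 h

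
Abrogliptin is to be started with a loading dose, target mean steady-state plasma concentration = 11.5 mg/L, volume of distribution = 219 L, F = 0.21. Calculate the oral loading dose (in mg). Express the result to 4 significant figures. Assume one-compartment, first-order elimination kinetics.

11990 mg

LD = Css × Vd / F = 11.5 × 219 / 0.21 = 11990 mg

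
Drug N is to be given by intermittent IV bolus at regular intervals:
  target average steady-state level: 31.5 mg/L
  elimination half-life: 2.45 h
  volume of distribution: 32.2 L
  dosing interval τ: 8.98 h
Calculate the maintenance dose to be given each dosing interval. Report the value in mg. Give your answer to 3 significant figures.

2580 mg

k = ln2 / t½ = 0.693147 / 2.45 = 0.2829 h⁻¹
CL = k × Vd = 0.2829 × 32.2 = 9.109 L/h
At steady state, Dose/τ = Css × CL.
Dose = Css × CL × τ = 31.5 × 9.109 × 8.98 = 2577 mg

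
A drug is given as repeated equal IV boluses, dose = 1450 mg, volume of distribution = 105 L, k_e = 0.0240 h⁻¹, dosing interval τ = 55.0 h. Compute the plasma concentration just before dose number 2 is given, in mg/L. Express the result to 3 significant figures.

C₀ per dose = Dose / Vd = 1450 / 105 = 13.81 mg/L
Fraction remaining after one interval: r = e^(−kτ) = e^(−0.02400 × 55.0) = 0.2671
Before dose 2, 1 dose has been given (aged 1τ).
C_trough = C₀ × r = 13.81 × 0.2671 = 3.689 mg/L

3.69 mg/L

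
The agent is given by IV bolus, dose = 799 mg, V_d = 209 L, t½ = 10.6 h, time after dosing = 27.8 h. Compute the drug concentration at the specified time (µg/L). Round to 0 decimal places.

621 µg/L

C₀ = Dose / Vd = 799.0 / 209 = 3.823 mg/L
k = ln2 / t½ = 0.693147 / 10.6 = 0.06539 h⁻¹
C = C₀ · e^(−k·t) = 3.823 × e^(−0.06539 × 27.8)
  = 3.823 × 0.1624 = 0.6209 mg/L
Convert: 0.6209 mg/L × 1000 = 620.9 µg/L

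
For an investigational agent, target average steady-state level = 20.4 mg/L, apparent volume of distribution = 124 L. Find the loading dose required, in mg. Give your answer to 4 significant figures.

2530 mg

LD = Css × Vd = 20.4 × 124 = 2530 mg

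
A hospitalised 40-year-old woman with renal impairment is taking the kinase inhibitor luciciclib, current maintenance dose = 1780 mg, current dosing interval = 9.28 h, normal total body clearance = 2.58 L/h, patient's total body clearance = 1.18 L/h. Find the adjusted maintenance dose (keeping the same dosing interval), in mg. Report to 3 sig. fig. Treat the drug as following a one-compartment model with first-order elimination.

814 mg

To keep the same average steady-state level, dosing rate must scale with clearance.
CL ratio = 1.18 / 2.58 = 0.4574
New dose (same interval) = 1780 × 0.4574 = 814.2 mg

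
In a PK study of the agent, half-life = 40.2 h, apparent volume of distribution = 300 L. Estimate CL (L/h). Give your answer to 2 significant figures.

5.2 L/h

k = ln2 / t½ = 0.693147 / 40.2 = 0.01724 h⁻¹
CL = k × Vd = 0.01724 × 300 = 5.172 L/h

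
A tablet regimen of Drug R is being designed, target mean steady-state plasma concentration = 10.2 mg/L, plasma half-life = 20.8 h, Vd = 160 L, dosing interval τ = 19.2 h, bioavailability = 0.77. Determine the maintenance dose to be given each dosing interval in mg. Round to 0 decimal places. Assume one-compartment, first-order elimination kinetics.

k = ln2 / t½ = 0.693147 / 20.8 = 0.03332 h⁻¹
CL = k × Vd = 0.03332 × 160 = 5.331 L/h
At steady state, F × (Dose/τ) = Css × CL.
Dose = Css × CL × τ / F = 10.2 × 5.331 × 19.2 / 0.77 = 1356 mg

1356 mg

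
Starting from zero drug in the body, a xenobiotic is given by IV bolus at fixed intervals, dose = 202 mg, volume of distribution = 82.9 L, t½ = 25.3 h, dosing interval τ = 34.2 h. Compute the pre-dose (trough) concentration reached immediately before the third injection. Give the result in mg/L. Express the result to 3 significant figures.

1.33 mg/L

C₀ per dose = Dose / Vd = 202 / 82.9 = 2.437 mg/L
k = ln2 / t½ = 0.693147 / 25.3 = 0.02740 h⁻¹
Fraction remaining after one interval: r = e^(−kτ) = e^(−0.02740 × 34.2) = 0.3918
Before dose 3, 2 doses have been given (aged 1τ, 2τ).
C_trough = C₀ × (r + r²) = 2.437 × (0.3918 + 0.1535) = 1.329 mg/L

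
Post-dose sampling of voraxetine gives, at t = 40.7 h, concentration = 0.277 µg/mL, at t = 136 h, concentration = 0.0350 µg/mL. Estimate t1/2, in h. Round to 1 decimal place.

31.9 h

k = ln(C₁/C₂) / (t₂ − t₁) = ln(0.277/0.0350) / (136 − 40.7)
  = 2.069 / 95.30 = 0.02171 h⁻¹
t½ = ln2 / k = 0.693147 / 0.02171 = 31.93 h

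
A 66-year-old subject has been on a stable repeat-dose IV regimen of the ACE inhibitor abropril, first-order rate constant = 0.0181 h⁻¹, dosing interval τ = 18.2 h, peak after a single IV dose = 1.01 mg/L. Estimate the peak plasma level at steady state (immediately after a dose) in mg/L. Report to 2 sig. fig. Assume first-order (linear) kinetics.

e^(−kτ) = e^(−0.01810 × 18.2) = 0.7193
Accumulation ratio R = 1 / (1 − e^(−kτ)) = 1 / (1 − 0.7193) = 3.563
Steady-state peak = C₀ × R = 1.01 × 3.563 = 3.599 mg/L

3.6 mg/L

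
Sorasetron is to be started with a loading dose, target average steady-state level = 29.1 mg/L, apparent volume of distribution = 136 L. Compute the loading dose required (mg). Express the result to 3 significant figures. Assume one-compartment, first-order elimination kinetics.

LD = Css × Vd = 29.1 × 136 = 3958 mg

3960 mg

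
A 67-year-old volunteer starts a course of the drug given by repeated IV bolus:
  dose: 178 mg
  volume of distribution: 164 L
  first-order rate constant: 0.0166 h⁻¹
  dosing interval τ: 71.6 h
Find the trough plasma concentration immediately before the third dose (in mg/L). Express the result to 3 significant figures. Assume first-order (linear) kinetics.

C₀ per dose = Dose / Vd = 178 / 164 = 1.085 mg/L
Fraction remaining after one interval: r = e^(−kτ) = e^(−0.01660 × 71.6) = 0.3047
Before dose 3, 2 doses have been given (aged 1τ, 2τ).
C_trough = C₀ × (r + r²) = 1.085 × (0.3047 + 0.09284) = 0.4313 mg/L

0.431 mg/L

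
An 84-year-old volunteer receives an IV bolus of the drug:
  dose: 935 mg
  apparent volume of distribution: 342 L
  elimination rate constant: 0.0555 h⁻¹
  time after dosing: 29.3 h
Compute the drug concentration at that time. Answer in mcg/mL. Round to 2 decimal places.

0.54 mcg/mL

C₀ = Dose / Vd = 935.0 / 342 = 2.734 mg/L
C = C₀ · e^(−k·t) = 2.734 × e^(−0.05550 × 29.3)
  = 2.734 × 0.1967 = 0.5378 mg/L
(0.5378 mg/L = 0.5378 mcg/mL)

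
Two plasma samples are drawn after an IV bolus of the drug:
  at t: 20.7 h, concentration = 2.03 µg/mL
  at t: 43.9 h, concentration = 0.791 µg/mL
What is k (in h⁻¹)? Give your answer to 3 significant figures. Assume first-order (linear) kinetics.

k = ln(C₁/C₂) / (t₂ − t₁) = ln(2.03/0.791) / (43.9 − 20.7)
  = 0.9425 / 23.20 = 0.04063 h⁻¹

0.0406 h⁻¹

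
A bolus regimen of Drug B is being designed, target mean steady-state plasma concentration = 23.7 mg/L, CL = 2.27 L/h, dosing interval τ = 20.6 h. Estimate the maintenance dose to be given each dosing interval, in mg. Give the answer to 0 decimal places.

1108 mg

At steady state, Dose/τ = Css × CL.
Dose = Css × CL × τ = 23.7 × 2.270 × 20.6 = 1108 mg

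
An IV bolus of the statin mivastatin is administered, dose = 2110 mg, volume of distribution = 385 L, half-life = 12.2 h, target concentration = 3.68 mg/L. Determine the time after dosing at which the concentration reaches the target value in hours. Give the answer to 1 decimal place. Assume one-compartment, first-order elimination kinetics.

C₀ = Dose / Vd = 2110 / 385 = 5.481 mg/L
k = ln2 / t½ = 0.693147 / 12.2 = 0.05682 h⁻¹
t = ln(C₀ / C) / k = ln(5.481 / 3.68) / 0.05682
  = ln(1.489) / 0.05682 = 0.3981 / 0.05682 = 7.006 h

7.0 h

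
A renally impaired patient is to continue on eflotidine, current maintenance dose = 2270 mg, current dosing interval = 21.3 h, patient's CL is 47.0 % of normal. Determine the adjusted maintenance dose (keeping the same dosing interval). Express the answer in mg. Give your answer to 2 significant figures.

1100 mg

To keep the same average steady-state level, dosing rate must scale with clearance.
CL ratio = 47.0 / 100 = 0.4700
New dose (same interval) = 2270 × 0.4700 = 1067 mg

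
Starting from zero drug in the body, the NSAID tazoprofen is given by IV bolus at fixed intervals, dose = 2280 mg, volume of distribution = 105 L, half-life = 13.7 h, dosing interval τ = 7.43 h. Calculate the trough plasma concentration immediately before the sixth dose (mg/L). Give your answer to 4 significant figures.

C₀ per dose = Dose / Vd = 2280 / 105 = 21.71 mg/L
k = ln2 / t½ = 0.693147 / 13.7 = 0.05059 h⁻¹
Fraction remaining after one interval: r = e^(−kτ) = e^(−0.05059 × 7.43) = 0.6867
Before dose 6, 5 doses have been given (aged 1τ, 2τ, 3τ, 4τ, 5τ).
C_trough = C₀ × (r + r² + … + r^5) = C₀ × r(1−r^5)/(1−r)
        = 21.71 × 0.6867 × (1 − 0.1527) / (1 − 0.6867) = 40.32 mg/L

40.32 mg/L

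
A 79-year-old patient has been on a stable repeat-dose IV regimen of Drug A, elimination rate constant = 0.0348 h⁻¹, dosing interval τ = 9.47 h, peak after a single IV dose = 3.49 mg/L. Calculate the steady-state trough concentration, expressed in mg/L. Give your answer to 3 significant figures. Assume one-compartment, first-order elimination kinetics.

e^(−kτ) = e^(−0.03480 × 9.47) = 0.7192
Accumulation ratio R = 1 / (1 − e^(−kτ)) = 1 / (1 − 0.7192) = 3.561
Steady-state trough = C₀ × R × e^(−kτ) = 3.49 × 3.561 × 0.7192 = 8.938 mg/L

8.94 mg/L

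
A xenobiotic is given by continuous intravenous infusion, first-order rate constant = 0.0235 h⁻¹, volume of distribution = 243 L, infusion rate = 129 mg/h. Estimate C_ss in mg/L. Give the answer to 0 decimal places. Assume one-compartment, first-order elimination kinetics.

23 mg/L

CL = k × Vd = 0.02350 × 243 = 5.711 L/h
At steady state Css = R₀ / CL = 129 / 5.711 = 22.59 mg/L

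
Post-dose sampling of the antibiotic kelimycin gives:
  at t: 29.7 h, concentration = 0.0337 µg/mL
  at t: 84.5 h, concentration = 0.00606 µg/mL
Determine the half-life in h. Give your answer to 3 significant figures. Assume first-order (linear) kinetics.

k = ln(C₁/C₂) / (t₂ − t₁) = ln(0.0337/0.00606) / (84.5 − 29.7)
  = 1.716 / 54.80 = 0.03131 h⁻¹
t½ = ln2 / k = 0.693147 / 0.03131 = 22.14 h

22.1 h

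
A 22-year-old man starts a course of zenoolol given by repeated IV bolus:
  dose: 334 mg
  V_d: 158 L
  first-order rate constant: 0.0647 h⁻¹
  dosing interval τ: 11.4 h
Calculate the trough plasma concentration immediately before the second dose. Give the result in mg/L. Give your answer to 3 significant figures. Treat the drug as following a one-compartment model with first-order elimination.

C₀ per dose = Dose / Vd = 334 / 158 = 2.114 mg/L
Fraction remaining after one interval: r = e^(−kτ) = e^(−0.06470 × 11.4) = 0.4783
Before dose 2, 1 dose has been given (aged 1τ).
C_trough = C₀ × r = 2.114 × 0.4783 = 1.011 mg/L

1.01 mg/L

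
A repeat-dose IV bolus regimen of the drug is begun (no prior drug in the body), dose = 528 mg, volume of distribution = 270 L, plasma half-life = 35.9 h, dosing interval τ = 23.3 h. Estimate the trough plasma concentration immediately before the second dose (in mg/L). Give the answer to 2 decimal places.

1.25 mg/L

C₀ per dose = Dose / Vd = 528 / 270 = 1.956 mg/L
k = ln2 / t½ = 0.693147 / 35.9 = 0.01931 h⁻¹
Fraction remaining after one interval: r = e^(−kτ) = e^(−0.01931 × 23.3) = 0.6377
Before dose 2, 1 dose has been given (aged 1τ).
C_trough = C₀ × r = 1.956 × 0.6377 = 1.247 mg/L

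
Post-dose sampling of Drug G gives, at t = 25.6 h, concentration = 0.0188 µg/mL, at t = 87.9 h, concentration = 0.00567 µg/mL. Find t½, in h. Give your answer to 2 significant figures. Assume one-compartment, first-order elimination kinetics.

k = ln(C₁/C₂) / (t₂ − t₁) = ln(0.0188/0.00567) / (87.9 − 25.6)
  = 1.199 / 62.30 = 0.01925 h⁻¹
t½ = ln2 / k = 0.693147 / 0.01925 = 36.01 h

36 h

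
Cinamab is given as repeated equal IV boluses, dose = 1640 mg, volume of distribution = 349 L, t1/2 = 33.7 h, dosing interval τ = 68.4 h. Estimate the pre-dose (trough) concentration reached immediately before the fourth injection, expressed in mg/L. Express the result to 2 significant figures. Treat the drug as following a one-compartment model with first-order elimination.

C₀ per dose = Dose / Vd = 1640 / 349 = 4.699 mg/L
k = ln2 / t½ = 0.693147 / 33.7 = 0.02057 h⁻¹
Fraction remaining after one interval: r = e^(−kτ) = e^(−0.02057 × 68.4) = 0.2449
Before dose 4, 3 doses have been given (aged 1τ, 2τ, 3τ).
C_trough = C₀ × (r + r² + … + r^3) = C₀ × r(1−r^3)/(1−r)
        = 4.699 × 0.2449 × (1 − 0.01469) / (1 − 0.2449) = 1.502 mg/L

1.5 mg/L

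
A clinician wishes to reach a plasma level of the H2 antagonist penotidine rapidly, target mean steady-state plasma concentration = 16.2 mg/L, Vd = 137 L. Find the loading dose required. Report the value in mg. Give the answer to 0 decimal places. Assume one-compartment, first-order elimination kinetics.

LD = Css × Vd = 16.2 × 137 = 2219 mg

2219 mg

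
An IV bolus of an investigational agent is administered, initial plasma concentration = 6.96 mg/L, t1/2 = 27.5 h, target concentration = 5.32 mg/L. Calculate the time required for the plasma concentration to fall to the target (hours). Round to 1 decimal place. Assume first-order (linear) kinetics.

k = ln2 / t½ = 0.693147 / 27.5 = 0.02521 h⁻¹
t = ln(C₀ / C) / k = ln(6.960 / 5.32) / 0.02521
  = ln(1.308) / 0.02521 = 0.2685 / 0.02521 = 10.65 h

10.7 h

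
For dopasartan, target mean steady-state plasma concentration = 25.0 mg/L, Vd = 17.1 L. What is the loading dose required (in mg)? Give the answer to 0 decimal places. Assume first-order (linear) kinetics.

428 mg

LD = Css × Vd = 25.0 × 17.1 = 427.5 mg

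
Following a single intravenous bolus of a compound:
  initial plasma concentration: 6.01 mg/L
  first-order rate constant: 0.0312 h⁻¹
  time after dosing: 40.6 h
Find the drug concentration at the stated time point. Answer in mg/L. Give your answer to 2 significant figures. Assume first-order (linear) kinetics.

C = C₀ · e^(−k·t) = 6.010 × e^(−0.03120 × 40.6)
  = 6.010 × 0.2818 = 1.694 mg/L

1.7 mg/L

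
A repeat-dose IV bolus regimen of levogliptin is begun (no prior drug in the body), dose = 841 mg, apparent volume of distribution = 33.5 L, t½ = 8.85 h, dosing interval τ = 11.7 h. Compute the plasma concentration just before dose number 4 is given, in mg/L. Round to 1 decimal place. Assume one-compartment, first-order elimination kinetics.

C₀ per dose = Dose / Vd = 841 / 33.5 = 25.10 mg/L
k = ln2 / t½ = 0.693147 / 8.85 = 0.07832 h⁻¹
Fraction remaining after one interval: r = e^(−kτ) = e^(−0.07832 × 11.7) = 0.4000
Before dose 4, 3 doses have been given (aged 1τ, 2τ, 3τ).
C_trough = C₀ × (r + r² + … + r^3) = C₀ × r(1−r^3)/(1−r)
        = 25.10 × 0.4000 × (1 − 0.06400) / (1 − 0.4000) = 15.66 mg/L

15.7 mg/L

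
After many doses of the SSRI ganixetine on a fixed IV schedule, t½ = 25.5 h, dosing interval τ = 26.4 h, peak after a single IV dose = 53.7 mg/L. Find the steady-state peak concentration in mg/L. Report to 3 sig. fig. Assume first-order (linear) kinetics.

k = ln2 / t½ = 0.693147 / 25.5 = 0.02718 h⁻¹
e^(−kτ) = e^(−0.02718 × 26.4) = 0.4879
Accumulation ratio R = 1 / (1 − e^(−kτ)) = 1 / (1 − 0.4879) = 1.953
Steady-state peak = C₀ × R = 53.7 × 1.953 = 104.9 mg/L

105 mg/L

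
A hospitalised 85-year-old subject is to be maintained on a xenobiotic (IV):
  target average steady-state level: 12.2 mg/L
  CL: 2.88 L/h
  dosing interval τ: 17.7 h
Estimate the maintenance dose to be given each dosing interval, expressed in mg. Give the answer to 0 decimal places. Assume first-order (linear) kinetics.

At steady state, Dose/τ = Css × CL.
Dose = Css × CL × τ = 12.2 × 2.880 × 17.7 = 621.9 mg

622 mg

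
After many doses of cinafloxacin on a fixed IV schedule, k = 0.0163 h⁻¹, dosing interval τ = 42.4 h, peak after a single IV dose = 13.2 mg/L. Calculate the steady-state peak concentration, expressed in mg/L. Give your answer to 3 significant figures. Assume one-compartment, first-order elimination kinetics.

26.5 mg/L

e^(−kτ) = e^(−0.01630 × 42.4) = 0.5010
Accumulation ratio R = 1 / (1 − e^(−kτ)) = 1 / (1 − 0.5010) = 2.004
Steady-state peak = C₀ × R = 13.2 × 2.004 = 26.45 mg/L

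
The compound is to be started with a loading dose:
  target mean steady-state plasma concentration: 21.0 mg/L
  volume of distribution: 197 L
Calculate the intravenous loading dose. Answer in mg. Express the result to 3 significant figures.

4140 mg

LD = Css × Vd = 21.0 × 197 = 4137 mg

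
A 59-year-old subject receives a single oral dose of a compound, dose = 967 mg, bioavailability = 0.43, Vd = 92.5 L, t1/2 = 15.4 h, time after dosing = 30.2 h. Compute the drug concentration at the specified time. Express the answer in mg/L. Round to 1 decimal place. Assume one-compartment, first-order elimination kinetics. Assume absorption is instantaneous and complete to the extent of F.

Amount reaching circulation = F × Dose = 0.43 × 967.0 = 415.8 mg
C₀ = F·Dose / Vd = 415.8 / 92.5 = 4.495 mg/L
k = ln2 / t½ = 0.693147 / 15.4 = 0.04501 h⁻¹
C = C₀ · e^(−k·t) = 4.495 × e^(−0.04501 × 30.2)
  = 4.495 × 0.2568 = 1.154 mg/L

1.2 mg/L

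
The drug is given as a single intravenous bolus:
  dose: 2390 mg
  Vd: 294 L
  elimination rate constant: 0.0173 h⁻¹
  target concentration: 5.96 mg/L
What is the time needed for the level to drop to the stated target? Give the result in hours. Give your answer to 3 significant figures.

17.9 h

C₀ = Dose / Vd = 2390 / 294 = 8.129 mg/L
t = ln(C₀ / C) / k = ln(8.129 / 5.96) / 0.01730
  = ln(1.364) / 0.01730 = 0.3104 / 0.01730 = 17.94 h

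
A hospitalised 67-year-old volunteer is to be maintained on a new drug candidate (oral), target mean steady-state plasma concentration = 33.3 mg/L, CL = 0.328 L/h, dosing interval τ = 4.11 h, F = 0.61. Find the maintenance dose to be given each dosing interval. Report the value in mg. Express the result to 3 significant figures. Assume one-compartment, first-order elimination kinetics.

73.6 mg

At steady state, F × (Dose/τ) = Css × CL.
Dose = Css × CL × τ / F = 33.3 × 0.3280 × 4.11 / 0.61 = 73.59 mg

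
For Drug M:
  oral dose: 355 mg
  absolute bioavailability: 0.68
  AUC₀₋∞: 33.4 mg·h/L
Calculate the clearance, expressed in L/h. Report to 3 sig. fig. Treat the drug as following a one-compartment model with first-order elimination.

CL = F·Dose / AUC = 0.68 × 355 / 33.4 = 7.228 L/h

7.23 L/h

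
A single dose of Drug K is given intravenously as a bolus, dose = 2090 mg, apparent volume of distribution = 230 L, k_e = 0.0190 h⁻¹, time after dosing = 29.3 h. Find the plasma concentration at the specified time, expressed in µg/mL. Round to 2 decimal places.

C₀ = Dose / Vd = 2090 / 230 = 9.087 mg/L
C = C₀ · e^(−k·t) = 9.087 × e^(−0.01900 × 29.3)
  = 9.087 × 0.5731 = 5.208 mg/L
(5.208 mg/L = 5.208 µg/mL)

5.21 µg/mL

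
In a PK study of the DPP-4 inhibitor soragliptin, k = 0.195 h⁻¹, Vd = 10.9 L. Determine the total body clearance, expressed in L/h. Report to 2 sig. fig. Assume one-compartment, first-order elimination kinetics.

2.1 L/h

CL = k × Vd = 0.195 × 10.9 = 2.126 L/h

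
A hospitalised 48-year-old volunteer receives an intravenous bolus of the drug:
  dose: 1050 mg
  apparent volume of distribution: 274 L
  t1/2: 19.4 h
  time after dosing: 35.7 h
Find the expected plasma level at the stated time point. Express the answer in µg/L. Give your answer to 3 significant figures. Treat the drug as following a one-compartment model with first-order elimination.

1070 µg/L

C₀ = Dose / Vd = 1050 / 274 = 3.832 mg/L
k = ln2 / t½ = 0.693147 / 19.4 = 0.03573 h⁻¹
C = C₀ · e^(−k·t) = 3.832 × e^(−0.03573 × 35.7)
  = 3.832 × 0.2793 = 1.070 mg/L
Convert: 1.070 mg/L × 1000 = 1070 µg/L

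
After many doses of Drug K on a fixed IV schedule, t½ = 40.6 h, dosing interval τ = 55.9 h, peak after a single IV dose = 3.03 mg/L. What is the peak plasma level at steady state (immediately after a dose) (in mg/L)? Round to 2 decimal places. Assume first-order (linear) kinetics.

k = ln2 / t½ = 0.693147 / 40.6 = 0.01707 h⁻¹
e^(−kτ) = e^(−0.01707 × 55.9) = 0.3851
Accumulation ratio R = 1 / (1 − e^(−kτ)) = 1 / (1 − 0.3851) = 1.626
Steady-state peak = C₀ × R = 3.03 × 1.626 = 4.927 mg/L

4.93 mg/L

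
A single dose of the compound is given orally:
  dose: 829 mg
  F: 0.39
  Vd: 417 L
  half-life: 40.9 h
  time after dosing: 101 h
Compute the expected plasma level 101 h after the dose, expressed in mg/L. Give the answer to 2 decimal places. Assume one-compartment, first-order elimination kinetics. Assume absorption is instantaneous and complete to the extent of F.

Amount reaching circulation = F × Dose = 0.39 × 829.0 = 323.3 mg
C₀ = F·Dose / Vd = 323.3 / 417 = 0.7753 mg/L
k = ln2 / t½ = 0.693147 / 40.9 = 0.01695 h⁻¹
C = C₀ · e^(−k·t) = 0.7753 × e^(−0.01695 × 101)
  = 0.7753 × 0.1805 = 0.1399 mg/L

0.14 mg/L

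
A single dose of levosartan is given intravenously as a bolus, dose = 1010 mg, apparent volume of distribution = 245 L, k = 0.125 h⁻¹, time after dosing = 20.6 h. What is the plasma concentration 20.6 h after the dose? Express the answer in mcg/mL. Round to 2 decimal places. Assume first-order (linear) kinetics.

0.31 mcg/mL

C₀ = Dose / Vd = 1010 / 245 = 4.122 mg/L
C = C₀ · e^(−k·t) = 4.122 × e^(−0.1250 × 20.6)
  = 4.122 × 0.07615 = 0.3139 mg/L
(0.3139 mg/L = 0.3139 mcg/mL)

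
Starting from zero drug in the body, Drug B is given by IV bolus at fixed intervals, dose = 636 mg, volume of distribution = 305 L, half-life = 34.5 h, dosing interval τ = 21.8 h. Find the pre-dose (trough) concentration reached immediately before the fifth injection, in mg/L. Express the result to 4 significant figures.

3.136 mg/L

C₀ per dose = Dose / Vd = 636 / 305 = 2.085 mg/L
k = ln2 / t½ = 0.693147 / 34.5 = 0.02009 h⁻¹
Fraction remaining after one interval: r = e^(−kτ) = e^(−0.02009 × 21.8) = 0.6454
Before dose 5, 4 doses have been given (aged 1τ, 2τ, 3τ, 4τ).
C_trough = C₀ × (r + r² + … + r^4) = C₀ × r(1−r^4)/(1−r)
        = 2.085 × 0.6454 × (1 − 0.1735) / (1 − 0.6454) = 3.136 mg/L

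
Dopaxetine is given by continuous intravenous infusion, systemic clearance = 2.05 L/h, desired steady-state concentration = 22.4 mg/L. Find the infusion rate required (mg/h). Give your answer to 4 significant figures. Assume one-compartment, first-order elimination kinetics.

At steady state, infusion rate R₀ = Css × CL = 22.4 × 2.050 = 45.92 mg/h

45.92 mg/h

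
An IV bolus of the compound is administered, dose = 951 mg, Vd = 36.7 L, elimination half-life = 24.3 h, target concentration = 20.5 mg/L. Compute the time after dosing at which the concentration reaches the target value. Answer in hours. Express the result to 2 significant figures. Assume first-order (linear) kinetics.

8.2 h

C₀ = Dose / Vd = 951.0 / 36.7 = 25.91 mg/L
k = ln2 / t½ = 0.693147 / 24.3 = 0.02852 h⁻¹
t = ln(C₀ / C) / k = ln(25.91 / 20.5) / 0.02852
  = ln(1.264) / 0.02852 = 0.2343 / 0.02852 = 8.215 h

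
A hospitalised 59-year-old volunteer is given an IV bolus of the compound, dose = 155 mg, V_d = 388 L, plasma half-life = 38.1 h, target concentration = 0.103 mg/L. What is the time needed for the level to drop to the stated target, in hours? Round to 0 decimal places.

C₀ = Dose / Vd = 155.0 / 388 = 0.3995 mg/L
k = ln2 / t½ = 0.693147 / 38.1 = 0.01819 h⁻¹
t = ln(C₀ / C) / k = ln(0.3995 / 0.103) / 0.01819
  = ln(3.879) / 0.01819 = 1.356 / 0.01819 = 74.55 h

75 h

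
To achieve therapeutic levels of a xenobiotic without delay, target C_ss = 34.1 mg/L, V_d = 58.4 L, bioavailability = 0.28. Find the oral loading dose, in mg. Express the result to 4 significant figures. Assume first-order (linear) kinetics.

LD = Css × Vd / F = 34.1 × 58.4 / 0.28 = 7112 mg

7112 mg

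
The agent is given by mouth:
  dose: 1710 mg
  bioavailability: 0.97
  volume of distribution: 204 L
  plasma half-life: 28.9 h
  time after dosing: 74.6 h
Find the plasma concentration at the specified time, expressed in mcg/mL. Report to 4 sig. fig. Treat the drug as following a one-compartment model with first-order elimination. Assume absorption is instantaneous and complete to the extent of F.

1.359 mcg/mL

Amount reaching circulation = F × Dose = 0.97 × 1710 = 1659 mg
C₀ = F·Dose / Vd = 1659 / 204 = 8.132 mg/L
k = ln2 / t½ = 0.693147 / 28.9 = 0.02398 h⁻¹
C = C₀ · e^(−k·t) = 8.132 × e^(−0.02398 × 74.6)
  = 8.132 × 0.1671 = 1.359 mg/L
(1.359 mg/L = 1.359 mcg/mL)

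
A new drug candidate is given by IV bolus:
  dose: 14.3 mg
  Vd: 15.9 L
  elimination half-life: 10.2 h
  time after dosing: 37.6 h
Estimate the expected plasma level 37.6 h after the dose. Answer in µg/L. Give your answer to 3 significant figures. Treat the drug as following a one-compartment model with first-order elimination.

C₀ = Dose / Vd = 14.30 / 15.9 = 0.8994 mg/L
k = ln2 / t½ = 0.693147 / 10.2 = 0.06796 h⁻¹
C = C₀ · e^(−k·t) = 0.8994 × e^(−0.06796 × 37.6)
  = 0.8994 × 0.07767 = 0.06986 mg/L
Convert: 0.06986 mg/L × 1000 = 69.86 µg/L

69.9 µg/L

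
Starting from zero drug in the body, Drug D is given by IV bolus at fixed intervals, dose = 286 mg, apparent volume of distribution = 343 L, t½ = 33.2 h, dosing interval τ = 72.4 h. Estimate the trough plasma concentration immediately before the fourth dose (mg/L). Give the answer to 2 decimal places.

C₀ per dose = Dose / Vd = 286 / 343 = 0.8338 mg/L
k = ln2 / t½ = 0.693147 / 33.2 = 0.02088 h⁻¹
Fraction remaining after one interval: r = e^(−kτ) = e^(−0.02088 × 72.4) = 0.2205
Before dose 4, 3 doses have been given (aged 1τ, 2τ, 3τ).
C_trough = C₀ × (r + r² + … + r^3) = C₀ × r(1−r^3)/(1−r)
        = 0.8338 × 0.2205 × (1 − 0.01072) / (1 − 0.2205) = 0.2333 mg/L

0.23 mg/L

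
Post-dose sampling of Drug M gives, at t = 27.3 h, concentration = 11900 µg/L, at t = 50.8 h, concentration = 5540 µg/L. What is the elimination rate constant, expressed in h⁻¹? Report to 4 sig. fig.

k = ln(C₁/C₂) / (t₂ − t₁) = ln(11900/5540) / (50.8 − 27.3)
  = 0.7645 / 23.50 = 0.03253 h⁻¹

0.03253 h⁻¹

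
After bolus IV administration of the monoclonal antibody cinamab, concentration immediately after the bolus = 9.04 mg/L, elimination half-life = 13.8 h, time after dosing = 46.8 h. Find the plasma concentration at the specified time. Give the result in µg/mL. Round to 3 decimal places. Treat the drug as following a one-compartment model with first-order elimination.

k = ln2 / t½ = 0.693147 / 13.8 = 0.05023 h⁻¹
C = C₀ · e^(−k·t) = 9.040 × e^(−0.05023 × 46.8)
  = 9.040 × 0.09530 = 0.8615 mg/L
(0.8615 mg/L = 0.8615 µg/mL)

0.862 µg/mL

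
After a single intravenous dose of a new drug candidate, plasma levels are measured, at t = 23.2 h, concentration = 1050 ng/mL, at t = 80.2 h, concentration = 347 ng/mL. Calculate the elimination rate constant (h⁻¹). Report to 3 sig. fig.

k = ln(C₁/C₂) / (t₂ − t₁) = ln(1050/347) / (80.2 − 23.2)
  = 1.107 / 57.00 = 0.01942 h⁻¹

0.0194 h⁻¹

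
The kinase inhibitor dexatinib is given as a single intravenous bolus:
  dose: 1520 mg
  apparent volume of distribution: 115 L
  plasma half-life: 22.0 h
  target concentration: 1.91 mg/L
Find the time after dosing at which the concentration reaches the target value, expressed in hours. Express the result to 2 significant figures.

C₀ = Dose / Vd = 1520 / 115 = 13.22 mg/L
k = ln2 / t½ = 0.693147 / 22.0 = 0.03151 h⁻¹
t = ln(C₀ / C) / k = ln(13.22 / 1.91) / 0.03151
  = ln(6.921) / 0.03151 = 1.935 / 0.03151 = 61.41 h

61 h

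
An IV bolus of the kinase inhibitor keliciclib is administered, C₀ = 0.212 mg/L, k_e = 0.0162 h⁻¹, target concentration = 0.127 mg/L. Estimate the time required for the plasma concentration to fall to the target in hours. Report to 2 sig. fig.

t = ln(C₀ / C) / k = ln(0.2120 / 0.127) / 0.01620
  = ln(1.669) / 0.01620 = 0.5122 / 0.01620 = 31.62 h

32 h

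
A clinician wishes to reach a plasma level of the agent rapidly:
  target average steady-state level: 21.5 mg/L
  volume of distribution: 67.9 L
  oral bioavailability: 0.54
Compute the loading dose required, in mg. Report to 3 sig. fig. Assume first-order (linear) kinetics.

2700 mg

LD = Css × Vd / F = 21.5 × 67.9 / 0.54 = 2703 mg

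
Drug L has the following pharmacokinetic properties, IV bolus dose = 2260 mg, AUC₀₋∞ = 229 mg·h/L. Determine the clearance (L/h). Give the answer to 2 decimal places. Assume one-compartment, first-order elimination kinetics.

CL = Dose / AUC = 2260 / 229 = 9.869 L/h

9.87 L/h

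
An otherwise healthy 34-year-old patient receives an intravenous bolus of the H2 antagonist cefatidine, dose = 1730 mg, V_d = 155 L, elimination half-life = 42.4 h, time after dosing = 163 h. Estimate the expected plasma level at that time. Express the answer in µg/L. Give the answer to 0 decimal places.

777 µg/L

C₀ = Dose / Vd = 1730 / 155 = 11.16 mg/L
k = ln2 / t½ = 0.693147 / 42.4 = 0.01635 h⁻¹
C = C₀ · e^(−k·t) = 11.16 × e^(−0.01635 × 163)
  = 11.16 × 0.06960 = 0.7767 mg/L
Convert: 0.7767 mg/L × 1000 = 776.7 µg/L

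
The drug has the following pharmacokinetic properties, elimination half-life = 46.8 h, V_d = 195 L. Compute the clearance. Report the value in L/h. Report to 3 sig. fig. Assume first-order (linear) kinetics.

2.89 L/h

k = ln2 / t½ = 0.693147 / 46.8 = 0.01481 h⁻¹
CL = k × Vd = 0.01481 × 195 = 2.888 L/h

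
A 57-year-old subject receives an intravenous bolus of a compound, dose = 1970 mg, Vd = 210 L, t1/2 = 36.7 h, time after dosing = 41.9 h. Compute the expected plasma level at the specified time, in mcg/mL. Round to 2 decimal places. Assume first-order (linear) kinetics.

4.25 mcg/mL

C₀ = Dose / Vd = 1970 / 210 = 9.381 mg/L
k = ln2 / t½ = 0.693147 / 36.7 = 0.01889 h⁻¹
C = C₀ · e^(−k·t) = 9.381 × e^(−0.01889 × 41.9)
  = 9.381 × 0.4532 = 4.251 mg/L
(4.251 mg/L = 4.251 mcg/mL)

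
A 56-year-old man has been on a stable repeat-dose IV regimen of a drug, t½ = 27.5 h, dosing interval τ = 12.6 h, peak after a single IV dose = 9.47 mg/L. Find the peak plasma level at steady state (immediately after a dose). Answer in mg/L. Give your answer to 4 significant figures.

34.80 mg/L

k = ln2 / t½ = 0.693147 / 27.5 = 0.02521 h⁻¹
e^(−kτ) = e^(−0.02521 × 12.6) = 0.7279
Accumulation ratio R = 1 / (1 − e^(−kτ)) = 1 / (1 − 0.7279) = 3.675
Steady-state peak = C₀ × R = 9.47 × 3.675 = 34.80 mg/L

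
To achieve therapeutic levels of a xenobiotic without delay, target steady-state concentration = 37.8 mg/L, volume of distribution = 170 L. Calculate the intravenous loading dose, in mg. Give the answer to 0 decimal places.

6426 mg

LD = Css × Vd = 37.8 × 170 = 6426 mg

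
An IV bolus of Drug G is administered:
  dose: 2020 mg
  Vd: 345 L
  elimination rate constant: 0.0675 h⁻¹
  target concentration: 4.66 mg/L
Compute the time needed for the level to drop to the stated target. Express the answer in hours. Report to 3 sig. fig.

3.38 h

C₀ = Dose / Vd = 2020 / 345 = 5.855 mg/L
t = ln(C₀ / C) / k = ln(5.855 / 4.66) / 0.06750
  = ln(1.256) / 0.06750 = 0.2279 / 0.06750 = 3.376 h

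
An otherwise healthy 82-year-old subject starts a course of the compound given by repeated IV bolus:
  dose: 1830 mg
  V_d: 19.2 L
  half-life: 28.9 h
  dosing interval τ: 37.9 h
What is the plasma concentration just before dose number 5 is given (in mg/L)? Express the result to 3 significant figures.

C₀ per dose = Dose / Vd = 1830 / 19.2 = 95.31 mg/L
k = ln2 / t½ = 0.693147 / 28.9 = 0.02398 h⁻¹
Fraction remaining after one interval: r = e^(−kτ) = e^(−0.02398 × 37.9) = 0.4030
Before dose 5, 4 doses have been given (aged 1τ, 2τ, 3τ, 4τ).
C_trough = C₀ × (r + r² + … + r^4) = C₀ × r(1−r^4)/(1−r)
        = 95.31 × 0.4030 × (1 − 0.02638) / (1 − 0.4030) = 62.64 mg/L

62.6 mg/L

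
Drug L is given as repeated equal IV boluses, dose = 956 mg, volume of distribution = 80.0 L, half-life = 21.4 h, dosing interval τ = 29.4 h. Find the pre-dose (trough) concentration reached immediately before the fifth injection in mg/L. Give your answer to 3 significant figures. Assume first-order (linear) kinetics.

C₀ per dose = Dose / Vd = 956 / 80.0 = 11.95 mg/L
k = ln2 / t½ = 0.693147 / 21.4 = 0.03239 h⁻¹
Fraction remaining after one interval: r = e^(−kτ) = e^(−0.03239 × 29.4) = 0.3859
Before dose 5, 4 doses have been given (aged 1τ, 2τ, 3τ, 4τ).
C_trough = C₀ × (r + r² + … + r^4) = C₀ × r(1−r^4)/(1−r)
        = 11.95 × 0.3859 × (1 − 0.02218) / (1 − 0.3859) = 7.343 mg/L

7.34 mg/L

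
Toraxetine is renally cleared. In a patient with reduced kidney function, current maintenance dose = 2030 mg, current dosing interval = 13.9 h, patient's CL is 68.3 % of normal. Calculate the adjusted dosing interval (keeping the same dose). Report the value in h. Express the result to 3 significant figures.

20.4 h

To keep the same average steady-state level, dosing rate must scale with clearance.
CL ratio = 68.3 / 100 = 0.6830
New interval (same dose) = 13.9 / 0.6830 = 20.35 h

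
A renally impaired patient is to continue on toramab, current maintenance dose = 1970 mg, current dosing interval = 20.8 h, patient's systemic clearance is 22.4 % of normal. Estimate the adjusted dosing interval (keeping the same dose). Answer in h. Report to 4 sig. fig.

92.86 h

To keep the same average steady-state level, dosing rate must scale with clearance.
CL ratio = 22.4 / 100 = 0.2240
New interval (same dose) = 20.8 / 0.2240 = 92.86 h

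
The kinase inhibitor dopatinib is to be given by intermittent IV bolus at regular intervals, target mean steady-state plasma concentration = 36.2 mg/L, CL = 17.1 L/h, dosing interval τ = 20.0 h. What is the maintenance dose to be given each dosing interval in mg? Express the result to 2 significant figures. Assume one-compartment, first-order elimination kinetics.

At steady state, Dose/τ = Css × CL.
Dose = Css × CL × τ = 36.2 × 17.10 × 20.0 = 12380 mg

12000 mg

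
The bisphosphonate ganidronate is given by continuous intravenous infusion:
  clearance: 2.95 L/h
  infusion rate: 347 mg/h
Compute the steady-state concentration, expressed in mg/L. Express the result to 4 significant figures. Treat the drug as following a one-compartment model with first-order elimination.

At steady state Css = R₀ / CL = 347 / 2.950 = 117.6 mg/L

117.6 mg/L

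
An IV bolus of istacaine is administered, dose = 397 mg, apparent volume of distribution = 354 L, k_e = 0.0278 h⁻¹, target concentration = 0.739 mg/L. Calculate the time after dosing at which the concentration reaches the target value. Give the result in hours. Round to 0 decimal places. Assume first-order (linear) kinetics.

15 h

C₀ = Dose / Vd = 397.0 / 354 = 1.121 mg/L
t = ln(C₀ / C) / k = ln(1.121 / 0.739) / 0.02780
  = ln(1.517) / 0.02780 = 0.4167 / 0.02780 = 14.99 h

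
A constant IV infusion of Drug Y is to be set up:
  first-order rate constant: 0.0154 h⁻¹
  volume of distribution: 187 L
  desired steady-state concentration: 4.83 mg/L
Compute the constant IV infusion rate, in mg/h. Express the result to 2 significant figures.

14 mg/h

CL = k × Vd = 0.01540 × 187 = 2.880 L/h
At steady state, infusion rate R₀ = Css × CL = 4.83 × 2.880 = 13.91 mg/h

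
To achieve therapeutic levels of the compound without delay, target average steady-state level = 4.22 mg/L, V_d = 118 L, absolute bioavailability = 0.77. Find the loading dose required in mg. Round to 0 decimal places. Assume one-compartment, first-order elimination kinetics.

LD = Css × Vd / F = 4.22 × 118 / 0.77 = 646.7 mg

647 mg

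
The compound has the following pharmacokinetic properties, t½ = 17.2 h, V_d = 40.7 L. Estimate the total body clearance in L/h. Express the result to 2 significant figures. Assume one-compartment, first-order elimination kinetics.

1.6 L/h

k = ln2 / t½ = 0.693147 / 17.2 = 0.04030 h⁻¹
CL = k × Vd = 0.04030 × 40.7 = 1.640 L/h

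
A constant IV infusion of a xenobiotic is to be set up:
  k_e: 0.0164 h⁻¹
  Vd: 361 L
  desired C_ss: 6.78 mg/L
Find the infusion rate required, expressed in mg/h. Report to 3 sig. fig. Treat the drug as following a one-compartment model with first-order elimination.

CL = k × Vd = 0.01640 × 361 = 5.920 L/h
At steady state, infusion rate R₀ = Css × CL = 6.78 × 5.920 = 40.14 mg/h

40.1 mg/h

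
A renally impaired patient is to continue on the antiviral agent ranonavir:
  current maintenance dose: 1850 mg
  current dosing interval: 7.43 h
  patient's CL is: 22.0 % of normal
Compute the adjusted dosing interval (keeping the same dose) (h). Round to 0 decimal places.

To keep the same average steady-state level, dosing rate must scale with clearance.
CL ratio = 22.0 / 100 = 0.2200
New interval (same dose) = 7.43 / 0.2200 = 33.77 h

34 h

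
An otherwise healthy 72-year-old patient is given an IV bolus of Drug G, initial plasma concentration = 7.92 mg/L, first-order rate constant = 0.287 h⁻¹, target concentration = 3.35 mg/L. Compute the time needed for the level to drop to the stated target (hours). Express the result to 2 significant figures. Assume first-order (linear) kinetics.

t = ln(C₀ / C) / k = ln(7.920 / 3.35) / 0.2870
  = ln(2.364) / 0.2870 = 0.8604 / 0.2870 = 2.998 h

3.0 h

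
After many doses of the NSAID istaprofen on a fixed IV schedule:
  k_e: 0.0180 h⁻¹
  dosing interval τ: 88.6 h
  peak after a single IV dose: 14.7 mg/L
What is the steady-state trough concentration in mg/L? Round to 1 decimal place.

e^(−kτ) = e^(−0.01800 × 88.6) = 0.2029
Accumulation ratio R = 1 / (1 − e^(−kτ)) = 1 / (1 − 0.2029) = 1.255
Steady-state trough = C₀ × R × e^(−kτ) = 14.7 × 1.255 × 0.2029 = 3.743 mg/L

3.7 mg/L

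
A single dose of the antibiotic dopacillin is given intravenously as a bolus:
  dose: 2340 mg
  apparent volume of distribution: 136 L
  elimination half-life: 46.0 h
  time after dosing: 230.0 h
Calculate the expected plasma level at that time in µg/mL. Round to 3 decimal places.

0.538 µg/mL

C₀ = Dose / Vd = 2340 / 136 = 17.21 mg/L
k = ln2 / t½ = 0.693147 / 46.0 = 0.01507 h⁻¹
t / t½ = 230.0 / 46.0 = 5 half-lives
C = C₀ × (1/2)^5 = 17.21 × 0.03125 = 0.5378 mg/L
(0.5378 mg/L = 0.5378 µg/mL)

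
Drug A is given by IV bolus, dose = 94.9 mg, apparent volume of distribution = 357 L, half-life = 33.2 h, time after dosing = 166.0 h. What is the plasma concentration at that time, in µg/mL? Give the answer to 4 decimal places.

0.0083 µg/mL

C₀ = Dose / Vd = 94.90 / 357 = 0.2658 mg/L
k = ln2 / t½ = 0.693147 / 33.2 = 0.02088 h⁻¹
t / t½ = 166.0 / 33.2 = 5 half-lives
C = C₀ × (1/2)^5 = 0.2658 × 0.03125 = 0.008306 mg/L
(0.008306 mg/L = 0.008306 µg/mL)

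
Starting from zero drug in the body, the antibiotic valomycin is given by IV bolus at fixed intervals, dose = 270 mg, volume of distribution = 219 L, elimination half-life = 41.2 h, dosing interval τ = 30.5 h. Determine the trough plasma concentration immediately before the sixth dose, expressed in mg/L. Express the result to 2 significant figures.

1.7 mg/L

C₀ per dose = Dose / Vd = 270 / 219 = 1.233 mg/L
k = ln2 / t½ = 0.693147 / 41.2 = 0.01682 h⁻¹
Fraction remaining after one interval: r = e^(−kτ) = e^(−0.01682 × 30.5) = 0.5987
Before dose 6, 5 doses have been given (aged 1τ, 2τ, 3τ, 4τ, 5τ).
C_trough = C₀ × (r + r² + … + r^5) = C₀ × r(1−r^5)/(1−r)
        = 1.233 × 0.5987 × (1 − 0.07692) / (1 − 0.5987) = 1.698 mg/L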